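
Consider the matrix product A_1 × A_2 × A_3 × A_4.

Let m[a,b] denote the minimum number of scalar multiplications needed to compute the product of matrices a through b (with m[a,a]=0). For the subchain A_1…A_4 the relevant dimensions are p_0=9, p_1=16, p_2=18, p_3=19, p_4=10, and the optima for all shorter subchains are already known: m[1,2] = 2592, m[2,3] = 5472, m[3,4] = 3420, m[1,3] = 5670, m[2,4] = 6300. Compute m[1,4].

m[1,4] = min over k∈[1,3] of m[1,k]+m[k+1,4]+p_{0}·p_k·p_{4}.
k=1: 0 + 6300 + 9·16·10 = 7740; k=2: 2592 + 3420 + 9·18·10 = 7632; k=3: 5670 + 0 + 9·19·10 = 7380.
Minimum: 7380 at k=3.

7380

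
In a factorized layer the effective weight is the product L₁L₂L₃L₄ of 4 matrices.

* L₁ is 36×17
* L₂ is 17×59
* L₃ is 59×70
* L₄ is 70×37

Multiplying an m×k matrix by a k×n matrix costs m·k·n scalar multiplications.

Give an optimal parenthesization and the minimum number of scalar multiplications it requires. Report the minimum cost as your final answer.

Adjacent pairs: L₁L₂ = 36·17·59 = 36108; L₂L₃ = 17·59·70 = 70210; L₃L₄ = 59·70·37 = 152810.
Length 3: L₁..L₃: k=1: 0+70210+36·17·70=113050; k=2: 36108+0+36·59·70=184788 → min 113050 | L₂..L₄: k=2: 0+152810+17·59·37=189921; k=3: 70210+0+17·70·37=114240 → min 114240.
Length 4: L₁..L₄: k=1: 0+114240+36·17·37=136884; k=2: 36108+152810+36·59·37=267506; k=3: 113050+0+36·70·37=206290 → min 136884.
Optimal parenthesization: (L₁((L₂L₃)L₄)) with cost 136884.

136884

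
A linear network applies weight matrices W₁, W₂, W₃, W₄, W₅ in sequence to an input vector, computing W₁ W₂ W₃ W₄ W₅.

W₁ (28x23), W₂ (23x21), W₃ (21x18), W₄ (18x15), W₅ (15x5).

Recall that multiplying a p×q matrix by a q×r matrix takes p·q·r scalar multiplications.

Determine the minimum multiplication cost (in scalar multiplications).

Adjacent pairs: W₁W₂ = 28·23·21 = 13524; W₂W₃ = 23·21·18 = 8694; W₃W₄ = 21·18·15 = 5670; W₄W₅ = 18·15·5 = 1350.
Length 3: W₁..W₃: k=1: 0+8694+28·23·18=20286; k=2: 13524+0+28·21·18=24108 → min 20286 | W₂..W₄: k=2: 0+5670+23·21·15=12915; k=3: 8694+0+23·18·15=14904 → min 12915 | W₃..W₅: k=3: 0+1350+21·18·5=3240; k=4: 5670+0+21·15·5=7245 → min 3240.
Length 4: W₁..W₄: k=1: 0+12915+28·23·15=22575; k=2: 13524+5670+28·21·15=28014; k=3: 20286+0+28·18·15=27846 → min 22575 | W₂..W₅: k=2: 0+3240+23·21·5=5655; k=3: 8694+1350+23·18·5=12114; k=4: 12915+0+23·15·5=14640 → min 5655.
Length 5: W₁..W₅: k=1: 0+5655+28·23·5=8875; k=2: 13524+3240+28·21·5=19704; k=3: 20286+1350+28·18·5=24156; k=4: 22575+0+28·15·5=24675 → min 8875.
Optimal order: (W₁ (W₂ (W₃ (W₄ W₅)))) with cost 8875.

8875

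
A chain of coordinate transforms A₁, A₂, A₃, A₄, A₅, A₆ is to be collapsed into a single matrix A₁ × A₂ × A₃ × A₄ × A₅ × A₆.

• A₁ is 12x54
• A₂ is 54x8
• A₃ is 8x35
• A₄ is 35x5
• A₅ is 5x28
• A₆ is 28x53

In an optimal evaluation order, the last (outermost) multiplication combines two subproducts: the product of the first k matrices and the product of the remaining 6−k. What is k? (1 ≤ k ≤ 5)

Adjacent pairs: A₁A₂ = 12·54·8 = 5184; A₂A₃ = 54·8·35 = 15120; A₃A₄ = 8·35·5 = 1400; A₄A₅ = 35·5·28 = 4900; A₅A₆ = 5·28·53 = 7420.
Length 3: A₁..A₃: k=1: 0+15120+12·54·35=37800; k=2: 5184+0+12·8·35=8544 → min 8544 | A₂..A₄: k=2: 0+1400+54·8·5=3560; k=3: 15120+0+54·35·5=24570 → min 3560 | A₃..A₅: k=3: 0+4900+8·35·28=12740; k=4: 1400+0+8·5·28=2520 → min 2520 | A₄..A₆: k=4: 0+7420+35·5·53=16695; k=5: 4900+0+35·28·53=56840 → min 16695.
Length 4: A₁..A₄: k=1: 0+3560+12·54·5=6800; k=2: 5184+1400+12·8·5=7064; k=3: 8544+0+12·35·5=10644 → min 6800 | A₂..A₅: k=2: 0+2520+54·8·28=14616; k=3: 15120+4900+54·35·28=72940; k=4: 3560+0+54·5·28=11120 → min 11120 | A₃..A₆: k=3: 0+16695+8·35·53=31535; k=4: 1400+7420+8·5·53=10940; k=5: 2520+0+8·28·53=14392 → min 10940.
Length 5: A₁..A₅: k=1: 0+11120+12·54·28=29264; k=2: 5184+2520+12·8·28=10392; k=3: 8544+4900+12·35·28=25204; k=4: 6800+0+12·5·28=8480 → min 8480 | A₂..A₆: k=2: 0+10940+54·8·53=33836; k=3: 15120+16695+54·35·53=131985; k=4: 3560+7420+54·5·53=25290; k=5: 11120+0+54·28·53=91256 → min 25290.
Top-level splits: k=1: (A₁..A₁)·(A₂..A₆) → 0+25290+12·54·53 = 59634; k=2: (A₁..A₂)·(A₃..A₆) → 5184+10940+12·8·53 = 21212; k=3: (A₁..A₃)·(A₄..A₆) → 8544+16695+12·35·53 = 47499; k=4: (A₁..A₄)·(A₅..A₆) → 6800+7420+12·5·53 = 17400; k=5: (A₁..A₅)·(A₆..A₆) → 8480+0+12·28·53 = 26288.
Best split is after A₄, i.e. k = 4.

4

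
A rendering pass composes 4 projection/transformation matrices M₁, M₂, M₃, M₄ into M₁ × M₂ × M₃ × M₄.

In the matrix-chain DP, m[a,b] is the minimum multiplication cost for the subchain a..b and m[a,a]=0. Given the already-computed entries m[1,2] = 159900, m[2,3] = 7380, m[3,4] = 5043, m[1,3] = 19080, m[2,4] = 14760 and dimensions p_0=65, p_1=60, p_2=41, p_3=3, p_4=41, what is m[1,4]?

27075

m[1,4] = min over k∈[1,3] of m[1,k]+m[k+1,4]+p_{0}·p_k·p_{4}.
k=1: 0 + 14760 + 65·60·41 = 174660; k=2: 159900 + 5043 + 65·41·41 = 274208; k=3: 19080 + 0 + 65·3·41 = 27075.
Minimum: 27075 at k=3.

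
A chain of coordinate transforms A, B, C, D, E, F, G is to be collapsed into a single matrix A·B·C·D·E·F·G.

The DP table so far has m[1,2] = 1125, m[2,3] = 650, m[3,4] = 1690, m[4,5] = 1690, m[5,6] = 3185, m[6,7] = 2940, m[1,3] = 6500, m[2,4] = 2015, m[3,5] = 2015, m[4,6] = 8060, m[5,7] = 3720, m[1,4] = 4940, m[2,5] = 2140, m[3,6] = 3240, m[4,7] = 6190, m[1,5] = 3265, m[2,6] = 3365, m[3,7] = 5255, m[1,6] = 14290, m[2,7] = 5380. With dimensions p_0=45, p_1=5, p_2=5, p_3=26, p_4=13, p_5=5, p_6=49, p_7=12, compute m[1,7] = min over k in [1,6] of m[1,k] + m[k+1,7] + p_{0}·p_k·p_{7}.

8080

m[1,7] = min over k∈[1,6] of m[1,k]+m[k+1,7]+p_{0}·p_k·p_{7}.
k=1: 0 + 5380 + 45·5·12 = 8080; k=2: 1125 + 5255 + 45·5·12 = 9080; k=3: 6500 + 6190 + 45·26·12 = 26730; k=4: 4940 + 3720 + 45·13·12 = 15680; k=5: 3265 + 2940 + 45·5·12 = 8905; k=6: 14290 + 0 + 45·49·12 = 40750.
Minimum: 8080 at k=1.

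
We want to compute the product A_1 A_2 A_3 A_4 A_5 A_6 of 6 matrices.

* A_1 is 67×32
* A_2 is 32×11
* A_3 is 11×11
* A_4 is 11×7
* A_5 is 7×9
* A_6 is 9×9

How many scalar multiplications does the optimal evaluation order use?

23107

Adjacent pairs: A_1A_2 = 67·32·11 = 23584; A_2A_3 = 32·11·11 = 3872; A_3A_4 = 11·11·7 = 847; A_4A_5 = 11·7·9 = 693; A_5A_6 = 7·9·9 = 567.
Length 3: A_1..A_3: k=1: 0+3872+67·32·11=27456; k=2: 23584+0+67·11·11=31691 → min 27456 | A_2..A_4: k=2: 0+847+32·11·7=3311; k=3: 3872+0+32·11·7=6336 → min 3311 | A_3..A_5: k=3: 0+693+11·11·9=1782; k=4: 847+0+11·7·9=1540 → min 1540 | A_4..A_6: k=4: 0+567+11·7·9=1260; k=5: 693+0+11·9·9=1584 → min 1260.
Length 4: A_1..A_4: k=1: 0+3311+67·32·7=18319; k=2: 23584+847+67·11·7=29590; k=3: 27456+0+67·11·7=32615 → min 18319 | A_2..A_5: k=2: 0+1540+32·11·9=4708; k=3: 3872+693+32·11·9=7733; k=4: 3311+0+32·7·9=5327 → min 4708 | A_3..A_6: k=3: 0+1260+11·11·9=2349; k=4: 847+567+11·7·9=2107; k=5: 1540+0+11·9·9=2431 → min 2107.
Length 5: A_1..A_5: k=1: 0+4708+67·32·9=24004; k=2: 23584+1540+67·11·9=31757; k=3: 27456+693+67·11·9=34782; k=4: 18319+0+67·7·9=22540 → min 22540 | A_2..A_6: k=2: 0+2107+32·11·9=5275; k=3: 3872+1260+32·11·9=8300; k=4: 3311+567+32·7·9=5894; k=5: 4708+0+32·9·9=7300 → min 5275.
Length 6: A_1..A_6: k=1: 0+5275+67·32·9=24571; k=2: 23584+2107+67·11·9=32324; k=3: 27456+1260+67·11·9=35349; k=4: 18319+567+67·7·9=23107; k=5: 22540+0+67·9·9=27967 → min 23107.
Optimal order: ((A_1 (A_2 (A_3 A_4))) (A_5 A_6)) with cost 23107.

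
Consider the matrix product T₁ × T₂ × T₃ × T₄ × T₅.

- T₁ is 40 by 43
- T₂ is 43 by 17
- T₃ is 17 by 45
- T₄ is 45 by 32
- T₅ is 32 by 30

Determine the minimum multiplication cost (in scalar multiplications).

Adjacent pairs: T₁T₂ = 40·43·17 = 29240; T₂T₃ = 43·17·45 = 32895; T₃T₄ = 17·45·32 = 24480; T₄T₅ = 45·32·30 = 43200.
Length 3: T₁..T₃: k=1: 0+32895+40·43·45=110295; k=2: 29240+0+40·17·45=59840 → min 59840 | T₂..T₄: k=2: 0+24480+43·17·32=47872; k=3: 32895+0+43·45·32=94815 → min 47872 | T₃..T₅: k=3: 0+43200+17·45·30=66150; k=4: 24480+0+17·32·30=40800 → min 40800.
Length 4: T₁..T₄: k=1: 0+47872+40·43·32=102912; k=2: 29240+24480+40·17·32=75480; k=3: 59840+0+40·45·32=117440 → min 75480 | T₂..T₅: k=2: 0+40800+43·17·30=62730; k=3: 32895+43200+43·45·30=134145; k=4: 47872+0+43·32·30=89152 → min 62730.
Length 5: T₁..T₅: k=1: 0+62730+40·43·30=114330; k=2: 29240+40800+40·17·30=90440; k=3: 59840+43200+40·45·30=157040; k=4: 75480+0+40·32·30=113880 → min 90440.
Optimal order: ((T₁ × T₂) × ((T₃ × T₄) × T₅)) with cost 90440.

90440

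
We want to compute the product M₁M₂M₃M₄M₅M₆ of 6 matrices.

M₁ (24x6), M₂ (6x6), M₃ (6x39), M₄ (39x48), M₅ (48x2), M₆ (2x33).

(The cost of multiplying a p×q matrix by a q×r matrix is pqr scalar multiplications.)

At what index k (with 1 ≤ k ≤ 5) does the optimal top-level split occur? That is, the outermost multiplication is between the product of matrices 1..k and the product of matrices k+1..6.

Adjacent pairs: M₁M₂ = 24·6·6 = 864; M₂M₃ = 6·6·39 = 1404; M₃M₄ = 6·39·48 = 11232; M₄M₅ = 39·48·2 = 3744; M₅M₆ = 48·2·33 = 3168.
Length 3: M₁..M₃: k=1: 0+1404+24·6·39=7020; k=2: 864+0+24·6·39=6480 → min 6480 | M₂..M₄: k=2: 0+11232+6·6·48=12960; k=3: 1404+0+6·39·48=12636 → min 12636 | M₃..M₅: k=3: 0+3744+6·39·2=4212; k=4: 11232+0+6·48·2=11808 → min 4212 | M₄..M₆: k=4: 0+3168+39·48·33=64944; k=5: 3744+0+39·2·33=6318 → min 6318.
Length 4: M₁..M₄: k=1: 0+12636+24·6·48=19548; k=2: 864+11232+24·6·48=19008; k=3: 6480+0+24·39·48=51408 → min 19008 | M₂..M₅: k=2: 0+4212+6·6·2=4284; k=3: 1404+3744+6·39·2=5616; k=4: 12636+0+6·48·2=13212 → min 4284 | M₃..M₆: k=3: 0+6318+6·39·33=14040; k=4: 11232+3168+6·48·33=23904; k=5: 4212+0+6·2·33=4608 → min 4608.
Length 5: M₁..M₅: k=1: 0+4284+24·6·2=4572; k=2: 864+4212+24·6·2=5364; k=3: 6480+3744+24·39·2=12096; k=4: 19008+0+24·48·2=21312 → min 4572 | M₂..M₆: k=2: 0+4608+6·6·33=5796; k=3: 1404+6318+6·39·33=15444; k=4: 12636+3168+6·48·33=25308; k=5: 4284+0+6·2·33=4680 → min 4680.
Top-level splits: k=1: (M₁..M₁)·(M₂..M₆) → 0+4680+24·6·33 = 9432; k=2: (M₁..M₂)·(M₃..M₆) → 864+4608+24·6·33 = 10224; k=3: (M₁..M₃)·(M₄..M₆) → 6480+6318+24·39·33 = 43686; k=4: (M₁..M₄)·(M₅..M₆) → 19008+3168+24·48·33 = 60192; k=5: (M₁..M₅)·(M₆..M₆) → 4572+0+24·2·33 = 6156.
Best split is after M₅, i.e. k = 5.

5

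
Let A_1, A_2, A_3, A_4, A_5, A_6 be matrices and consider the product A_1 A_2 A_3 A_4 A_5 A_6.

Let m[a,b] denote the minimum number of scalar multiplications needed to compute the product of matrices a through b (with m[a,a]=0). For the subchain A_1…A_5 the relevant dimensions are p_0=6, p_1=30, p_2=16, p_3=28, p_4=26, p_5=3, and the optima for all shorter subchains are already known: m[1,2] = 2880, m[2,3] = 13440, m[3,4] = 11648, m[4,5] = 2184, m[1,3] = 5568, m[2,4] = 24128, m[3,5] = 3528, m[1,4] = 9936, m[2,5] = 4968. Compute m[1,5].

5508

m[1,5] = min over k∈[1,4] of m[1,k]+m[k+1,5]+p_{0}·p_k·p_{5}.
k=1: 0 + 4968 + 6·30·3 = 5508; k=2: 2880 + 3528 + 6·16·3 = 6696; k=3: 5568 + 2184 + 6·28·3 = 8256; k=4: 9936 + 0 + 6·26·3 = 10404.
Minimum: 5508 at k=1.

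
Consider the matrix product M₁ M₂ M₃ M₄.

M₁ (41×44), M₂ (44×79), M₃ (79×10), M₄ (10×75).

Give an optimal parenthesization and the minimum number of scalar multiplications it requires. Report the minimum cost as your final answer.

Adjacent pairs: M₁M₂ = 41·44·79 = 142516; M₂M₃ = 44·79·10 = 34760; M₃M₄ = 79·10·75 = 59250.
Length 3: M₁..M₃: k=1: 0+34760+41·44·10=52800; k=2: 142516+0+41·79·10=174906 → min 52800 | M₂..M₄: k=2: 0+59250+44·79·75=319950; k=3: 34760+0+44·10·75=67760 → min 67760.
Length 4: M₁..M₄: k=1: 0+67760+41·44·75=203060; k=2: 142516+59250+41·79·75=444691; k=3: 52800+0+41·10·75=83550 → min 83550.
Optimal parenthesization: ((M₁ (M₂ M₃)) M₄) with cost 83550.

83550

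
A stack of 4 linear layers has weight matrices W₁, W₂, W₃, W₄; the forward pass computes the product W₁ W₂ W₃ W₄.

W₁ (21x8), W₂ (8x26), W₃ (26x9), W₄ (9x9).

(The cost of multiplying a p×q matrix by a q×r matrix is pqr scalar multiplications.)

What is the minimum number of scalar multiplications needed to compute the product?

4032

Adjacent pairs: W₁W₂ = 21·8·26 = 4368; W₂W₃ = 8·26·9 = 1872; W₃W₄ = 26·9·9 = 2106.
Length 3: W₁..W₃: k=1: 0+1872+21·8·9=3384; k=2: 4368+0+21·26·9=9282 → min 3384 | W₂..W₄: k=2: 0+2106+8·26·9=3978; k=3: 1872+0+8·9·9=2520 → min 2520.
Length 4: W₁..W₄: k=1: 0+2520+21·8·9=4032; k=2: 4368+2106+21·26·9=11388; k=3: 3384+0+21·9·9=5085 → min 4032.
Optimal order: (W₁ ((W₂ W₃) W₄)) with cost 4032.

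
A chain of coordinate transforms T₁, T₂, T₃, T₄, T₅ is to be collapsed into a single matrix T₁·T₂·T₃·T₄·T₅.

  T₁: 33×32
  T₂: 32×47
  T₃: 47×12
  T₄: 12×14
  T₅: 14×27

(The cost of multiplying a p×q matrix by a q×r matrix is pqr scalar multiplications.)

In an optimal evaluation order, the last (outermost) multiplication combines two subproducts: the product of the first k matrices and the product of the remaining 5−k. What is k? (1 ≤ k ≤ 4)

Adjacent pairs: T₁T₂ = 33·32·47 = 49632; T₂T₃ = 32·47·12 = 18048; T₃T₄ = 47·12·14 = 7896; T₄T₅ = 12·14·27 = 4536.
Length 3: T₁..T₃: k=1: 0+18048+33·32·12=30720; k=2: 49632+0+33·47·12=68244 → min 30720 | T₂..T₄: k=2: 0+7896+32·47·14=28952; k=3: 18048+0+32·12·14=23424 → min 23424 | T₃..T₅: k=3: 0+4536+47·12·27=19764; k=4: 7896+0+47·14·27=25662 → min 19764.
Length 4: T₁..T₄: k=1: 0+23424+33·32·14=38208; k=2: 49632+7896+33·47·14=79242; k=3: 30720+0+33·12·14=36264 → min 36264 | T₂..T₅: k=2: 0+19764+32·47·27=60372; k=3: 18048+4536+32·12·27=32952; k=4: 23424+0+32·14·27=35520 → min 32952.
Top-level splits: k=1: (T₁..T₁)·(T₂..T₅) → 0+32952+33·32·27 = 61464; k=2: (T₁..T₂)·(T₃..T₅) → 49632+19764+33·47·27 = 111273; k=3: (T₁..T₃)·(T₄..T₅) → 30720+4536+33·12·27 = 45948; k=4: (T₁..T₄)·(T₅..T₅) → 36264+0+33·14·27 = 48738.
Best split is after T₃, i.e. k = 3.

3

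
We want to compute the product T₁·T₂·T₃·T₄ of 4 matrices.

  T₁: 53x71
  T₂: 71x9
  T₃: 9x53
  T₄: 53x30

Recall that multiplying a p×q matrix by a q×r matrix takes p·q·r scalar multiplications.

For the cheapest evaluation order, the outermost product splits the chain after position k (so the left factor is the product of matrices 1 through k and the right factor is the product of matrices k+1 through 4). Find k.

Adjacent pairs: T₁T₂ = 53·71·9 = 33867; T₂T₃ = 71·9·53 = 33867; T₃T₄ = 9·53·30 = 14310.
Length 3: T₁..T₃: k=1: 0+33867+53·71·53=233306; k=2: 33867+0+53·9·53=59148 → min 59148 | T₂..T₄: k=2: 0+14310+71·9·30=33480; k=3: 33867+0+71·53·30=146757 → min 33480.
Top-level splits: k=1: (T₁..T₁)·(T₂..T₄) → 0+33480+53·71·30 = 146370; k=2: (T₁..T₂)·(T₃..T₄) → 33867+14310+53·9·30 = 62487; k=3: (T₁..T₃)·(T₄..T₄) → 59148+0+53·53·30 = 143418.
Best split is after T₂, i.e. k = 2.

2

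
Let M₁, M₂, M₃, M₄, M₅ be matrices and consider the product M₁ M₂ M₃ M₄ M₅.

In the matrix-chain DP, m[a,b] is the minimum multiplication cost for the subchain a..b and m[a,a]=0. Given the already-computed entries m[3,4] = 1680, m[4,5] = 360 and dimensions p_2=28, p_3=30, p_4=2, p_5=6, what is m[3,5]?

m[3,5] = min over k∈[3,4] of m[3,k]+m[k+1,5]+p_{2}·p_k·p_{5}.
k=3: 0 + 360 + 28·30·6 = 5400; k=4: 1680 + 0 + 28·2·6 = 2016.
Minimum: 2016 at k=4.

2016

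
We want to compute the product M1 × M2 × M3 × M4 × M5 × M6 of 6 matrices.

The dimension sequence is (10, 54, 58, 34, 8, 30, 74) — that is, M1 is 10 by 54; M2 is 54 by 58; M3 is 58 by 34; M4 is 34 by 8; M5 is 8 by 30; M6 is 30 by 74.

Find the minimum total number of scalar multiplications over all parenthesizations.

Adjacent pairs: M1M2 = 10·54·58 = 31320; M2M3 = 54·58·34 = 106488; M3M4 = 58·34·8 = 15776; M4M5 = 34·8·30 = 8160; M5M6 = 8·30·74 = 17760.
Length 3: M1..M3: k=1: 0+106488+10·54·34=124848; k=2: 31320+0+10·58·34=51040 → min 51040 | M2..M4: k=2: 0+15776+54·58·8=40832; k=3: 106488+0+54·34·8=121176 → min 40832 | M3..M5: k=3: 0+8160+58·34·30=67320; k=4: 15776+0+58·8·30=29696 → min 29696 | M4..M6: k=4: 0+17760+34·8·74=37888; k=5: 8160+0+34·30·74=83640 → min 37888.
Length 4: M1..M4: k=1: 0+40832+10·54·8=45152; k=2: 31320+15776+10·58·8=51736; k=3: 51040+0+10·34·8=53760 → min 45152 | M2..M5: k=2: 0+29696+54·58·30=123656; k=3: 106488+8160+54·34·30=169728; k=4: 40832+0+54·8·30=53792 → min 53792 | M3..M6: k=3: 0+37888+58·34·74=183816; k=4: 15776+17760+58·8·74=67872; k=5: 29696+0+58·30·74=158456 → min 67872.
Length 5: M1..M5: k=1: 0+53792+10·54·30=69992; k=2: 31320+29696+10·58·30=78416; k=3: 51040+8160+10·34·30=69400; k=4: 45152+0+10·8·30=47552 → min 47552 | M2..M6: k=2: 0+67872+54·58·74=299640; k=3: 106488+37888+54·34·74=280240; k=4: 40832+17760+54·8·74=90560; k=5: 53792+0+54·30·74=173672 → min 90560.
Length 6: M1..M6: k=1: 0+90560+10·54·74=130520; k=2: 31320+67872+10·58·74=142112; k=3: 51040+37888+10·34·74=114088; k=4: 45152+17760+10·8·74=68832; k=5: 47552+0+10·30·74=69752 → min 68832.
Optimal order: ((M1 × (M2 × (M3 × M4))) × (M5 × M6)) with cost 68832.

68832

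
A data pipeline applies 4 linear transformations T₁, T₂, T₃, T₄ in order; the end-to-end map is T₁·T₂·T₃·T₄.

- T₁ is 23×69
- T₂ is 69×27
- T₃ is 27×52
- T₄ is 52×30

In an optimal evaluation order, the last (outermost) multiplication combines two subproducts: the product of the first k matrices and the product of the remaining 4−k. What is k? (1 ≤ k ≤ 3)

Adjacent pairs: T₁T₂ = 23·69·27 = 42849; T₂T₃ = 69·27·52 = 96876; T₃T₄ = 27·52·30 = 42120.
Length 3: T₁..T₃: k=1: 0+96876+23·69·52=179400; k=2: 42849+0+23·27·52=75141 → min 75141 | T₂..T₄: k=2: 0+42120+69·27·30=98010; k=3: 96876+0+69·52·30=204516 → min 98010.
Top-level splits: k=1: (T₁..T₁)·(T₂..T₄) → 0+98010+23·69·30 = 145620; k=2: (T₁..T₂)·(T₃..T₄) → 42849+42120+23·27·30 = 103599; k=3: (T₁..T₃)·(T₄..T₄) → 75141+0+23·52·30 = 111021.
Best split is after T₂, i.e. k = 2.

2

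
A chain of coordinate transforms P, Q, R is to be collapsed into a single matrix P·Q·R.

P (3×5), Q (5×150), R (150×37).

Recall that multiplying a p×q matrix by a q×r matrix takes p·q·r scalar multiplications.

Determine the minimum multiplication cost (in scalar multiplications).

18900

Order (P·(Q·R)): (Q·R): 5×150 by 150×37 → 5×37, cost 5·150·37 = 27750; (P·(Q·R)): 3×5 by 5×37 → 3×37, cost 3·5·37 = 555; cumulative 28305. Total 28305.
Order ((P·Q)·R): (P·Q): 3×5 by 5×150 → 3×150, cost 3·5·150 = 2250; ((P·Q)·R): 3×150 by 150×37 → 3×37, cost 3·150·37 = 16650; cumulative 18900. Total 18900.
Minimum: 18900.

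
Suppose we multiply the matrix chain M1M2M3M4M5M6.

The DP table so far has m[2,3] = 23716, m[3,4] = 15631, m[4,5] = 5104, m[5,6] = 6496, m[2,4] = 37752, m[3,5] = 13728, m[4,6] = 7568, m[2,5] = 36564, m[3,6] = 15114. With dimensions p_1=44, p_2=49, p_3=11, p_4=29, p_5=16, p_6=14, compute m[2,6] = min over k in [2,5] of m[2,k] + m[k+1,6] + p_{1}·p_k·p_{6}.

m[2,6] = min over k∈[2,5] of m[2,k]+m[k+1,6]+p_{1}·p_k·p_{6}.
k=2: 0 + 15114 + 44·49·14 = 45298; k=3: 23716 + 7568 + 44·11·14 = 38060; k=4: 37752 + 6496 + 44·29·14 = 62112; k=5: 36564 + 0 + 44·16·14 = 46420.
Minimum: 38060 at k=3.

38060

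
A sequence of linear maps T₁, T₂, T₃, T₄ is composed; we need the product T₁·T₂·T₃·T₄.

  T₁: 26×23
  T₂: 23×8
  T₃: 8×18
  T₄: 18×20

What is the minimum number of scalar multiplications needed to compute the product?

11824

Adjacent pairs: T₁T₂ = 26·23·8 = 4784; T₂T₃ = 23·8·18 = 3312; T₃T₄ = 8·18·20 = 2880.
Length 3: T₁..T₃: k=1: 0+3312+26·23·18=14076; k=2: 4784+0+26·8·18=8528 → min 8528 | T₂..T₄: k=2: 0+2880+23·8·20=6560; k=3: 3312+0+23·18·20=11592 → min 6560.
Length 4: T₁..T₄: k=1: 0+6560+26·23·20=18520; k=2: 4784+2880+26·8·20=11824; k=3: 8528+0+26·18·20=17888 → min 11824.
Optimal order: ((T₁·T₂)·(T₃·T₄)) with cost 11824.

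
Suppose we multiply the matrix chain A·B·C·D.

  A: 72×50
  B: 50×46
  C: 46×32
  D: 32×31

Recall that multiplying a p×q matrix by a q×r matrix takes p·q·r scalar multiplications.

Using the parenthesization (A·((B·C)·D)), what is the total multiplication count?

234800

(B·C): 50×46 by 46×32 → 50×32, cost 50·46·32 = 73600
((B·C)·D): 50×32 by 32×31 → 50×31, cost 50·32·31 = 49600; cumulative 123200
(A·((B·C)·D)): 72×50 by 50×31 → 72×31, cost 72·50·31 = 111600; cumulative 234800
Total: 234800 scalar multiplications.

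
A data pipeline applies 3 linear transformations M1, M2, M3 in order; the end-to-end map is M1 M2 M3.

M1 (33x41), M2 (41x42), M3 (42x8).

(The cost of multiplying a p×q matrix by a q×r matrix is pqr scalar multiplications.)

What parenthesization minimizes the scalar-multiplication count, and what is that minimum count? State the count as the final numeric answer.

24600

(M1 (M2 M3)): cost 24600.
((M1 M2) M3): cost 67914.
Optimal: (M1 (M2 M3)) with cost 24600.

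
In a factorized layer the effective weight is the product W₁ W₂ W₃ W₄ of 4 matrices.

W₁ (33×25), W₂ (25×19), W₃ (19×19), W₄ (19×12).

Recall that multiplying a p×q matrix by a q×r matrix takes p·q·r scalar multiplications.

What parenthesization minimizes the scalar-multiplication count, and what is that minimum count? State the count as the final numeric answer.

19932

Adjacent pairs: W₁W₂ = 33·25·19 = 15675; W₂W₃ = 25·19·19 = 9025; W₃W₄ = 19·19·12 = 4332.
Length 3: W₁..W₃: k=1: 0+9025+33·25·19=24700; k=2: 15675+0+33·19·19=27588 → min 24700 | W₂..W₄: k=2: 0+4332+25·19·12=10032; k=3: 9025+0+25·19·12=14725 → min 10032.
Length 4: W₁..W₄: k=1: 0+10032+33·25·12=19932; k=2: 15675+4332+33·19·12=27531; k=3: 24700+0+33·19·12=32224 → min 19932.
Optimal parenthesization: (W₁ (W₂ (W₃ W₄))) with cost 19932.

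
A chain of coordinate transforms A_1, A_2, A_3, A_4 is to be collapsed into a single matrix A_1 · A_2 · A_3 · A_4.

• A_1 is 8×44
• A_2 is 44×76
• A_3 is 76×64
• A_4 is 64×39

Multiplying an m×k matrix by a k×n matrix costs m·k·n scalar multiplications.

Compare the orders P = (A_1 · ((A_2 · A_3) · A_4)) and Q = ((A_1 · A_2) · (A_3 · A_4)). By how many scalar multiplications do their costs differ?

Order P = (A_1 · ((A_2 · A_3) · A_4)): (A_2 · A_3): 44×76 by 76×64 → 44×64, cost 44·76·64 = 214016; ((A_2 · A_3) · A_4): 44×64 by 64×39 → 44×39, cost 44·64·39 = 109824; cumulative 323840; (A_1 · ((A_2 · A_3) · A_4)): 8×44 by 44×39 → 8×39, cost 8·44·39 = 13728; cumulative 337568. Total 337568.
Order Q = ((A_1 · A_2) · (A_3 · A_4)): (A_1 · A_2): 8×44 by 44×76 → 8×76, cost 8·44·76 = 26752; (A_3 · A_4): 76×64 by 64×39 → 76×39, cost 76·64·39 = 189696; ((A_1 · A_2) · (A_3 · A_4)): 8×76 by 76×39 → 8×39, cost 8·76·39 = 23712; cumulative 240160. Total 240160.
Difference: |337568 − 240160| = 97408.

97408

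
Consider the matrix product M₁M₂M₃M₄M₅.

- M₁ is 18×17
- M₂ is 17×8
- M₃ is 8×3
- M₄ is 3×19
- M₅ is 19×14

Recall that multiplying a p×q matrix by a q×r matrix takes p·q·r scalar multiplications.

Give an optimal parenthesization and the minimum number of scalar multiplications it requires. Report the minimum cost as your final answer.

Adjacent pairs: M₁M₂ = 18·17·8 = 2448; M₂M₃ = 17·8·3 = 408; M₃M₄ = 8·3·19 = 456; M₄M₅ = 3·19·14 = 798.
Length 3: M₁..M₃: k=1: 0+408+18·17·3=1326; k=2: 2448+0+18·8·3=2880 → min 1326 | M₂..M₄: k=2: 0+456+17·8·19=3040; k=3: 408+0+17·3·19=1377 → min 1377 | M₃..M₅: k=3: 0+798+8·3·14=1134; k=4: 456+0+8·19·14=2584 → min 1134.
Length 4: M₁..M₄: k=1: 0+1377+18·17·19=7191; k=2: 2448+456+18·8·19=5640; k=3: 1326+0+18·3·19=2352 → min 2352 | M₂..M₅: k=2: 0+1134+17·8·14=3038; k=3: 408+798+17·3·14=1920; k=4: 1377+0+17·19·14=5899 → min 1920.
Length 5: M₁..M₅: k=1: 0+1920+18·17·14=6204; k=2: 2448+1134+18·8·14=5598; k=3: 1326+798+18·3·14=2880; k=4: 2352+0+18·19·14=7140 → min 2880.
Optimal parenthesization: ((M₁(M₂M₃))(M₄M₅)) with cost 2880.

2880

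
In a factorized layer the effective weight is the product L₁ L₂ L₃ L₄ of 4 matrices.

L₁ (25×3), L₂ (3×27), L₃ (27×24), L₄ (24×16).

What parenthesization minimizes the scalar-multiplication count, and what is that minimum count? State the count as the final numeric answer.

4296

Adjacent pairs: L₁L₂ = 25·3·27 = 2025; L₂L₃ = 3·27·24 = 1944; L₃L₄ = 27·24·16 = 10368.
Length 3: L₁..L₃: k=1: 0+1944+25·3·24=3744; k=2: 2025+0+25·27·24=18225 → min 3744 | L₂..L₄: k=2: 0+10368+3·27·16=11664; k=3: 1944+0+3·24·16=3096 → min 3096.
Length 4: L₁..L₄: k=1: 0+3096+25·3·16=4296; k=2: 2025+10368+25·27·16=23193; k=3: 3744+0+25·24·16=13344 → min 4296.
Optimal parenthesization: (L₁ ((L₂ L₃) L₄)) with cost 4296.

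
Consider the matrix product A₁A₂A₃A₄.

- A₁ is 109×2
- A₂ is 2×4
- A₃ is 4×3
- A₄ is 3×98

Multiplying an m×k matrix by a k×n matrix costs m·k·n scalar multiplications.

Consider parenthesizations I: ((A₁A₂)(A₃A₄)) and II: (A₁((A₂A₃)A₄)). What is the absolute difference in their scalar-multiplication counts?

Order I = ((A₁A₂)(A₃A₄)): (A₁A₂): 109×2 by 2×4 → 109×4, cost 109·2·4 = 872; (A₃A₄): 4×3 by 3×98 → 4×98, cost 4·3·98 = 1176; ((A₁A₂)(A₃A₄)): 109×4 by 4×98 → 109×98, cost 109·4·98 = 42728; cumulative 44776. Total 44776.
Order II = (A₁((A₂A₃)A₄)): (A₂A₃): 2×4 by 4×3 → 2×3, cost 2·4·3 = 24; ((A₂A₃)A₄): 2×3 by 3×98 → 2×98, cost 2·3·98 = 588; cumulative 612; (A₁((A₂A₃)A₄)): 109×2 by 2×98 → 109×98, cost 109·2·98 = 21364; cumulative 21976. Total 21976.
Difference: |44776 − 21976| = 22800.

22800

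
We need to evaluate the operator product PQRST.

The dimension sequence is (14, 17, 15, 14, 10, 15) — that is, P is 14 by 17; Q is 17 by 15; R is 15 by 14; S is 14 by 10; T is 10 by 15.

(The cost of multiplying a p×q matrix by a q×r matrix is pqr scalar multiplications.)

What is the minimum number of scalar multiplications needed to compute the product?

9130

Adjacent pairs: PQ = 14·17·15 = 3570; QR = 17·15·14 = 3570; RS = 15·14·10 = 2100; ST = 14·10·15 = 2100.
Length 3: P..R: k=1: 0+3570+14·17·14=6902; k=2: 3570+0+14·15·14=6510 → min 6510 | Q..S: k=2: 0+2100+17·15·10=4650; k=3: 3570+0+17·14·10=5950 → min 4650 | R..T: k=3: 0+2100+15·14·15=5250; k=4: 2100+0+15·10·15=4350 → min 4350.
Length 4: P..S: k=1: 0+4650+14·17·10=7030; k=2: 3570+2100+14·15·10=7770; k=3: 6510+0+14·14·10=8470 → min 7030 | Q..T: k=2: 0+4350+17·15·15=8175; k=3: 3570+2100+17·14·15=9240; k=4: 4650+0+17·10·15=7200 → min 7200.
Length 5: P..T: k=1: 0+7200+14·17·15=10770; k=2: 3570+4350+14·15·15=11070; k=3: 6510+2100+14·14·15=11550; k=4: 7030+0+14·10·15=9130 → min 9130.
Optimal order: ((P(Q(RS)))T) with cost 9130.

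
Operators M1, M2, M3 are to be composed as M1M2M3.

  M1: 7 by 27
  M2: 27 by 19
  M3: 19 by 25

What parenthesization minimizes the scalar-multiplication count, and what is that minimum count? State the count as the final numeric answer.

(M1(M2M3)): cost 17550.
((M1M2)M3): cost 6916.
Optimal: ((M1M2)M3) with cost 6916.

6916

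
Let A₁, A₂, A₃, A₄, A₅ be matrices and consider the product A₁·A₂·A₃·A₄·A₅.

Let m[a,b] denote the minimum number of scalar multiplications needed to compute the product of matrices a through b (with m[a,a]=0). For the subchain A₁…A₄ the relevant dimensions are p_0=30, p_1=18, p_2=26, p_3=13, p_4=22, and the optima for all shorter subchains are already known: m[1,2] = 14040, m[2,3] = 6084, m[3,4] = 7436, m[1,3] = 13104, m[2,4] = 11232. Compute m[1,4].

m[1,4] = min over k∈[1,3] of m[1,k]+m[k+1,4]+p_{0}·p_k·p_{4}.
k=1: 0 + 11232 + 30·18·22 = 23112; k=2: 14040 + 7436 + 30·26·22 = 38636; k=3: 13104 + 0 + 30·13·22 = 21684.
Minimum: 21684 at k=3.

21684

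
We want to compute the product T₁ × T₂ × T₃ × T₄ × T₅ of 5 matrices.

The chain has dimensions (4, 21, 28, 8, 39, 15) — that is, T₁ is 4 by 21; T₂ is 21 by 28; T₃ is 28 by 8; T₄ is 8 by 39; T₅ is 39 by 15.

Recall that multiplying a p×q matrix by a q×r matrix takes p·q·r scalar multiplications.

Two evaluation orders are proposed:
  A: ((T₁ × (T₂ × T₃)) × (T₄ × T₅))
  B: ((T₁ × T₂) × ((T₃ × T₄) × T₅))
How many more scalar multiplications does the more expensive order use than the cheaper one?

18612

Order A = ((T₁ × (T₂ × T₃)) × (T₄ × T₅)): (T₂ × T₃): 21×28 by 28×8 → 21×8, cost 21·28·8 = 4704; (T₁ × (T₂ × T₃)): 4×21 by 21×8 → 4×8, cost 4·21·8 = 672; cumulative 5376; (T₄ × T₅): 8×39 by 39×15 → 8×15, cost 8·39·15 = 4680; ((T₁ × (T₂ × T₃)) × (T₄ × T₅)): 4×8 by 8×15 → 4×15, cost 4·8·15 = 480; cumulative 10536. Total 10536.
Order B = ((T₁ × T₂) × ((T₃ × T₄) × T₅)): (T₁ × T₂): 4×21 by 21×28 → 4×28, cost 4·21·28 = 2352; (T₃ × T₄): 28×8 by 8×39 → 28×39, cost 28·8·39 = 8736; ((T₃ × T₄) × T₅): 28×39 by 39×15 → 28×15, cost 28·39·15 = 16380; cumulative 25116; ((T₁ × T₂) × ((T₃ × T₄) × T₅)): 4×28 by 28×15 → 4×15, cost 4·28·15 = 1680; cumulative 29148. Total 29148.
Difference: |10536 − 29148| = 18612.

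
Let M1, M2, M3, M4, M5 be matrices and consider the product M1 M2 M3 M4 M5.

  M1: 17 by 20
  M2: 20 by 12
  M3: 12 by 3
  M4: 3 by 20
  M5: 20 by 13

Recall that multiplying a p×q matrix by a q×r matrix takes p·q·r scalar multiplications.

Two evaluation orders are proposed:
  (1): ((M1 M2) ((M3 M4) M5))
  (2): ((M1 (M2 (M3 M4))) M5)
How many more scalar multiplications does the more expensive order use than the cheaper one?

6168

Order (1) = ((M1 M2) ((M3 M4) M5)): (M1 M2): 17×20 by 20×12 → 17×12, cost 17·20·12 = 4080; (M3 M4): 12×3 by 3×20 → 12×20, cost 12·3·20 = 720; ((M3 M4) M5): 12×20 by 20×13 → 12×13, cost 12·20·13 = 3120; cumulative 3840; ((M1 M2) ((M3 M4) M5)): 17×12 by 12×13 → 17×13, cost 17·12·13 = 2652; cumulative 10572. Total 10572.
Order (2) = ((M1 (M2 (M3 M4))) M5): (M3 M4): 12×3 by 3×20 → 12×20, cost 12·3·20 = 720; (M2 (M3 M4)): 20×12 by 12×20 → 20×20, cost 20·12·20 = 4800; cumulative 5520; (M1 (M2 (M3 M4))): 17×20 by 20×20 → 17×20, cost 17·20·20 = 6800; cumulative 12320; ((M1 (M2 (M3 M4))) M5): 17×20 by 20×13 → 17×13, cost 17·20·13 = 4420; cumulative 16740. Total 16740.
Difference: |10572 − 16740| = 6168.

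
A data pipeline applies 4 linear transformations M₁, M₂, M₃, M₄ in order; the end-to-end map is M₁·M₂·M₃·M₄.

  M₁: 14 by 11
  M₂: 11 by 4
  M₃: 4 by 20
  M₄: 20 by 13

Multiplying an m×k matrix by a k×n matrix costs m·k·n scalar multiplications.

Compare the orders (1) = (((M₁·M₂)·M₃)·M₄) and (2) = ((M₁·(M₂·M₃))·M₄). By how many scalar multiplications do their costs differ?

Order (1) = (((M₁·M₂)·M₃)·M₄): (M₁·M₂): 14×11 by 11×4 → 14×4, cost 14·11·4 = 616; ((M₁·M₂)·M₃): 14×4 by 4×20 → 14×20, cost 14·4·20 = 1120; cumulative 1736; (((M₁·M₂)·M₃)·M₄): 14×20 by 20×13 → 14×13, cost 14·20·13 = 3640; cumulative 5376. Total 5376.
Order (2) = ((M₁·(M₂·M₃))·M₄): (M₂·M₃): 11×4 by 4×20 → 11×20, cost 11·4·20 = 880; (M₁·(M₂·M₃)): 14×11 by 11×20 → 14×20, cost 14·11·20 = 3080; cumulative 3960; ((M₁·(M₂·M₃))·M₄): 14×20 by 20×13 → 14×13, cost 14·20·13 = 3640; cumulative 7600. Total 7600.
Difference: |5376 − 7600| = 2224.

2224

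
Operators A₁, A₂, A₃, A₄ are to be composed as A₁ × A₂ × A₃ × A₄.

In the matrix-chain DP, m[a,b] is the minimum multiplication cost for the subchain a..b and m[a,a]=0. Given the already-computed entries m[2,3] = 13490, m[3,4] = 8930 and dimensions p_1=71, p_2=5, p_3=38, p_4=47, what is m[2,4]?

m[2,4] = min over k∈[2,3] of m[2,k]+m[k+1,4]+p_{1}·p_k·p_{4}.
k=2: 0 + 8930 + 71·5·47 = 25615; k=3: 13490 + 0 + 71·38·47 = 140296.
Minimum: 25615 at k=2.

25615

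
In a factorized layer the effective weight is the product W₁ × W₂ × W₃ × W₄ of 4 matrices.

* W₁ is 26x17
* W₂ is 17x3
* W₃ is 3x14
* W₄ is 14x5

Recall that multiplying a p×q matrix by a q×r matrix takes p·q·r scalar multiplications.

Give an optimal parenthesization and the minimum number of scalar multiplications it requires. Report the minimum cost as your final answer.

1926

Adjacent pairs: W₁W₂ = 26·17·3 = 1326; W₂W₃ = 17·3·14 = 714; W₃W₄ = 3·14·5 = 210.
Length 3: W₁..W₃: k=1: 0+714+26·17·14=6902; k=2: 1326+0+26·3·14=2418 → min 2418 | W₂..W₄: k=2: 0+210+17·3·5=465; k=3: 714+0+17·14·5=1904 → min 465.
Length 4: W₁..W₄: k=1: 0+465+26·17·5=2675; k=2: 1326+210+26·3·5=1926; k=3: 2418+0+26·14·5=4238 → min 1926.
Optimal parenthesization: ((W₁ × W₂) × (W₃ × W₄)) with cost 1926.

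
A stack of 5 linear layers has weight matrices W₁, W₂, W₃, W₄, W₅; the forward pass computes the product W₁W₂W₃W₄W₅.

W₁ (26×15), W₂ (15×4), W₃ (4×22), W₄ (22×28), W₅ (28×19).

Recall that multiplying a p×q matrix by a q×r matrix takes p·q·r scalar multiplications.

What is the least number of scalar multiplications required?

Adjacent pairs: W₁W₂ = 26·15·4 = 1560; W₂W₃ = 15·4·22 = 1320; W₃W₄ = 4·22·28 = 2464; W₄W₅ = 22·28·19 = 11704.
Length 3: W₁..W₃: k=1: 0+1320+26·15·22=9900; k=2: 1560+0+26·4·22=3848 → min 3848 | W₂..W₄: k=2: 0+2464+15·4·28=4144; k=3: 1320+0+15·22·28=10560 → min 4144 | W₃..W₅: k=3: 0+11704+4·22·19=13376; k=4: 2464+0+4·28·19=4592 → min 4592.
Length 4: W₁..W₄: k=1: 0+4144+26·15·28=15064; k=2: 1560+2464+26·4·28=6936; k=3: 3848+0+26·22·28=19864 → min 6936 | W₂..W₅: k=2: 0+4592+15·4·19=5732; k=3: 1320+11704+15·22·19=19294; k=4: 4144+0+15·28·19=12124 → min 5732.
Length 5: W₁..W₅: k=1: 0+5732+26·15·19=13142; k=2: 1560+4592+26·4·19=8128; k=3: 3848+11704+26·22·19=26420; k=4: 6936+0+26·28·19=20768 → min 8128.
Optimal order: ((W₁W₂)((W₃W₄)W₅)) with cost 8128.

8128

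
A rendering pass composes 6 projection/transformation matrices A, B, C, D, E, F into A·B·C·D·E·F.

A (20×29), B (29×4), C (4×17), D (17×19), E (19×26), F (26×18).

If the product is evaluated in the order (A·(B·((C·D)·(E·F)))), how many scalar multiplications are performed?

24080

(C·D): 4×17 by 17×19 → 4×19, cost 4·17·19 = 1292
(E·F): 19×26 by 26×18 → 19×18, cost 19·26·18 = 8892
((C·D)·(E·F)): 4×19 by 19×18 → 4×18, cost 4·19·18 = 1368; cumulative 11552
(B·((C·D)·(E·F))): 29×4 by 4×18 → 29×18, cost 29·4·18 = 2088; cumulative 13640
(A·(B·((C·D)·(E·F)))): 20×29 by 29×18 → 20×18, cost 20·29·18 = 10440; cumulative 24080
Total: 24080 scalar multiplications.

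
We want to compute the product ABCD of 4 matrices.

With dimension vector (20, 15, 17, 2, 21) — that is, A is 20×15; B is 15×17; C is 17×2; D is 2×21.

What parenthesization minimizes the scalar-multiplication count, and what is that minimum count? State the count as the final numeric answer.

Adjacent pairs: AB = 20·15·17 = 5100; BC = 15·17·2 = 510; CD = 17·2·21 = 714.
Length 3: A..C: k=1: 0+510+20·15·2=1110; k=2: 5100+0+20·17·2=5780 → min 1110 | B..D: k=2: 0+714+15·17·21=6069; k=3: 510+0+15·2·21=1140 → min 1140.
Length 4: A..D: k=1: 0+1140+20·15·21=7440; k=2: 5100+714+20·17·21=12954; k=3: 1110+0+20·2·21=1950 → min 1950.
Optimal parenthesization: ((A(BC))D) with cost 1950.

1950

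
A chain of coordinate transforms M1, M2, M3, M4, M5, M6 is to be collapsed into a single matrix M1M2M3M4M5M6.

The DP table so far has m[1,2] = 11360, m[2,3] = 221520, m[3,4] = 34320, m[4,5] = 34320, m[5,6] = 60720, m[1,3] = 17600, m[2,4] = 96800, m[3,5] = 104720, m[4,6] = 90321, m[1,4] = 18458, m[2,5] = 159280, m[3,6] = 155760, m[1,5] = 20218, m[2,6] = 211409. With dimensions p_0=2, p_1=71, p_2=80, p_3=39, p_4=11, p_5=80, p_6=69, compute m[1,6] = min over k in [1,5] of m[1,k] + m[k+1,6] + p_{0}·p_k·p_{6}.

m[1,6] = min over k∈[1,5] of m[1,k]+m[k+1,6]+p_{0}·p_k·p_{6}.
k=1: 0 + 211409 + 2·71·69 = 221207; k=2: 11360 + 155760 + 2·80·69 = 178160; k=3: 17600 + 90321 + 2·39·69 = 113303; k=4: 18458 + 60720 + 2·11·69 = 80696; k=5: 20218 + 0 + 2·80·69 = 31258.
Minimum: 31258 at k=5.

31258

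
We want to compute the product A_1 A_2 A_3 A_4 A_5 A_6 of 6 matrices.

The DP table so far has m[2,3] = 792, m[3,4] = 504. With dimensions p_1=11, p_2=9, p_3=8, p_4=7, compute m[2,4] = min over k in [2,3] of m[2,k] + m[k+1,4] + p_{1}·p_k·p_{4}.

1197

m[2,4] = min over k∈[2,3] of m[2,k]+m[k+1,4]+p_{1}·p_k·p_{4}.
k=2: 0 + 504 + 11·9·7 = 1197; k=3: 792 + 0 + 11·8·7 = 1408.
Minimum: 1197 at k=2.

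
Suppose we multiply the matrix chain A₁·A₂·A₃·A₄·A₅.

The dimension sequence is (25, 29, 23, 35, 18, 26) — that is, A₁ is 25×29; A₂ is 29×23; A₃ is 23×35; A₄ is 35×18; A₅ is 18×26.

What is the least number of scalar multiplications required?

51246

Adjacent pairs: A₁A₂ = 25·29·23 = 16675; A₂A₃ = 29·23·35 = 23345; A₃A₄ = 23·35·18 = 14490; A₄A₅ = 35·18·26 = 16380.
Length 3: A₁..A₃: k=1: 0+23345+25·29·35=48720; k=2: 16675+0+25·23·35=36800 → min 36800 | A₂..A₄: k=2: 0+14490+29·23·18=26496; k=3: 23345+0+29·35·18=41615 → min 26496 | A₃..A₅: k=3: 0+16380+23·35·26=37310; k=4: 14490+0+23·18·26=25254 → min 25254.
Length 4: A₁..A₄: k=1: 0+26496+25·29·18=39546; k=2: 16675+14490+25·23·18=41515; k=3: 36800+0+25·35·18=52550 → min 39546 | A₂..A₅: k=2: 0+25254+29·23·26=42596; k=3: 23345+16380+29·35·26=66115; k=4: 26496+0+29·18·26=40068 → min 40068.
Length 5: A₁..A₅: k=1: 0+40068+25·29·26=58918; k=2: 16675+25254+25·23·26=56879; k=3: 36800+16380+25·35·26=75930; k=4: 39546+0+25·18·26=51246 → min 51246.
Optimal order: ((A₁·(A₂·(A₃·A₄)))·A₅) with cost 51246.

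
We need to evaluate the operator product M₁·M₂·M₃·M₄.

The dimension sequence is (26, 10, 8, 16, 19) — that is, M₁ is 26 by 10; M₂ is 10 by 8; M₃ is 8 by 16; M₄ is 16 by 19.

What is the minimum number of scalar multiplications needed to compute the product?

8464

Adjacent pairs: M₁M₂ = 26·10·8 = 2080; M₂M₃ = 10·8·16 = 1280; M₃M₄ = 8·16·19 = 2432.
Length 3: M₁..M₃: k=1: 0+1280+26·10·16=5440; k=2: 2080+0+26·8·16=5408 → min 5408 | M₂..M₄: k=2: 0+2432+10·8·19=3952; k=3: 1280+0+10·16·19=4320 → min 3952.
Length 4: M₁..M₄: k=1: 0+3952+26·10·19=8892; k=2: 2080+2432+26·8·19=8464; k=3: 5408+0+26·16·19=13312 → min 8464.
Optimal order: ((M₁·M₂)·(M₃·M₄)) with cost 8464.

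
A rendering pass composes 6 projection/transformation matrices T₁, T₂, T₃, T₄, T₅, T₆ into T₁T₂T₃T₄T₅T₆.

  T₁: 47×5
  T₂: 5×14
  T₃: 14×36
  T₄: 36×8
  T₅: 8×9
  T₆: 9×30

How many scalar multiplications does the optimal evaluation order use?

Adjacent pairs: T₁T₂ = 47·5·14 = 3290; T₂T₃ = 5·14·36 = 2520; T₃T₄ = 14·36·8 = 4032; T₄T₅ = 36·8·9 = 2592; T₅T₆ = 8·9·30 = 2160.
Length 3: T₁..T₃: k=1: 0+2520+47·5·36=10980; k=2: 3290+0+47·14·36=26978 → min 10980 | T₂..T₄: k=2: 0+4032+5·14·8=4592; k=3: 2520+0+5·36·8=3960 → min 3960 | T₃..T₅: k=3: 0+2592+14·36·9=7128; k=4: 4032+0+14·8·9=5040 → min 5040 | T₄..T₆: k=4: 0+2160+36·8·30=10800; k=5: 2592+0+36·9·30=12312 → min 10800.
Length 4: T₁..T₄: k=1: 0+3960+47·5·8=5840; k=2: 3290+4032+47·14·8=12586; k=3: 10980+0+47·36·8=24516 → min 5840 | T₂..T₅: k=2: 0+5040+5·14·9=5670; k=3: 2520+2592+5·36·9=6732; k=4: 3960+0+5·8·9=4320 → min 4320 | T₃..T₆: k=3: 0+10800+14·36·30=25920; k=4: 4032+2160+14·8·30=9552; k=5: 5040+0+14·9·30=8820 → min 8820.
Length 5: T₁..T₅: k=1: 0+4320+47·5·9=6435; k=2: 3290+5040+47·14·9=14252; k=3: 10980+2592+47·36·9=28800; k=4: 5840+0+47·8·9=9224 → min 6435 | T₂..T₆: k=2: 0+8820+5·14·30=10920; k=3: 2520+10800+5·36·30=18720; k=4: 3960+2160+5·8·30=7320; k=5: 4320+0+5·9·30=5670 → min 5670.
Length 6: T₁..T₆: k=1: 0+5670+47·5·30=12720; k=2: 3290+8820+47·14·30=31850; k=3: 10980+10800+47·36·30=72540; k=4: 5840+2160+47·8·30=19280; k=5: 6435+0+47·9·30=19125 → min 12720.
Optimal order: (T₁((((T₂T₃)T₄)T₅)T₆)) with cost 12720.

12720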